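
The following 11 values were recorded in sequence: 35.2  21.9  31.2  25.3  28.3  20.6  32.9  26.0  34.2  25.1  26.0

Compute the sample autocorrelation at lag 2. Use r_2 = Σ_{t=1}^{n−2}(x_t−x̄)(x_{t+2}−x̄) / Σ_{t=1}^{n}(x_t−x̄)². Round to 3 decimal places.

Mean x̄ = (35.2 + 21.9 + 31.2 + 25.3 + 28.3 + 20.6 + 32.9 + 26.0 + 34.2 + 25.1 + 26.0)/11 = 27.8818
Numerator Σ_{t=1}^{9}(x_t−x̄)(x_{t+2}−x̄) = 100.7675
Denominator Σ(x_t−x̄)² = 240.1364
r_2 = 100.7675 / 240.1364 = 0.420

0.420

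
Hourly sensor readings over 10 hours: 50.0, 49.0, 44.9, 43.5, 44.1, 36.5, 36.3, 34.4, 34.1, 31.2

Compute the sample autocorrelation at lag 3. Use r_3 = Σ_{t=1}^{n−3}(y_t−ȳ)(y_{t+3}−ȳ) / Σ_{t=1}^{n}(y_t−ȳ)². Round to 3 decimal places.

0.178

Mean ȳ = (50.0 + 49.0 + 44.9 + 43.5 + 44.1 + 36.5 + 36.3 + 34.4 + 34.1 + 31.2)/10 = 40.4000
Σ(y_t−ȳ)(y_{t+3}−ȳ) = (29.7600) + (31.8200) + (-17.5500) + (-12.7100) + (-22.2000) + (24.5700) + (37.7200) = 71.4100
Denominator Σ(y_t−ȳ)² = 402.0200
r_3 = 71.4100 / 402.0200 = 0.178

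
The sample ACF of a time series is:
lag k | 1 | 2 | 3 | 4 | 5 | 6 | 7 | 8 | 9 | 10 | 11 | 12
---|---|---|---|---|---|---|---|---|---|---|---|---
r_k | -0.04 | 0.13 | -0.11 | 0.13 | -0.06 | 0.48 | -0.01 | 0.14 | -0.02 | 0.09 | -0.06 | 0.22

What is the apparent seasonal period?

The largest autocorrelation is r_6 = 0.48, with a weaker echo at lag 12 (0.22); the remaining lags stay at or below 0.14.
The dominant spike at lag 6 indicates a seasonal period of 6.

6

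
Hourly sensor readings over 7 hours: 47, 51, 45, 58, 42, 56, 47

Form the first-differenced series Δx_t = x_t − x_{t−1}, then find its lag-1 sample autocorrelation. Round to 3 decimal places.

-0.875

First differences Δx: 4, -6, 13, -16, 14, -9
Mean of differences = 0.0000
Numerator Σ(Δx_t−Δx̄)(Δx_{t+1}−Δx̄) = -660.0000
Denominator Σ(Δx_t−Δx̄)² = 754.0000
r_1(Δx) = -660.0000 / 754.0000 = -0.875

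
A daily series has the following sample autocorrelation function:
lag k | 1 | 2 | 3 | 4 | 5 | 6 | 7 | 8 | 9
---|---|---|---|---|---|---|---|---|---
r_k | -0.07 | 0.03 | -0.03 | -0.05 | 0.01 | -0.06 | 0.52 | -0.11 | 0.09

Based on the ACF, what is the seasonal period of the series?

7

The largest autocorrelation is r_7 = 0.52; the remaining lags stay at or below 0.09.
The dominant spike at lag 7 indicates a seasonal period of 7.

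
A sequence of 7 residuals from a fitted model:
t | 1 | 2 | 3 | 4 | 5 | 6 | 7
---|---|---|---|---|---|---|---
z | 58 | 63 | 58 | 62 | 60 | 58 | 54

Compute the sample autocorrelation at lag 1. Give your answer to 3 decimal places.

Mean z̄ = (58 + 63 + 58 + 62 + 60 + 58 + 54)/7 = 59.0000
Deviations from mean: -1.0000, 4.0000, -1.0000, 3.0000, 1.0000, -1.0000, -5.0000
Σ(z_t−z̄)(z_{t+1}−z̄) = (-4.0000) + (-4.0000) + (-3.0000) + (3.0000) + (-1.0000) + (5.0000) = -4.0000
Denominator Σ(z_t−z̄)² = 54.0000
r_1 = -4.0000 / 54.0000 = -0.074

-0.074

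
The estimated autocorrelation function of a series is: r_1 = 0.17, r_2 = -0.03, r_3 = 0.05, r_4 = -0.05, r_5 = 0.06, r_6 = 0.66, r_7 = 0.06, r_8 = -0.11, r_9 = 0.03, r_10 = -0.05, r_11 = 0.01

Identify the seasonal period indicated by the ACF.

6

The largest autocorrelation is r_6 = 0.66; the remaining lags stay at or below 0.17.
The dominant spike at lag 6 indicates a seasonal period of 6.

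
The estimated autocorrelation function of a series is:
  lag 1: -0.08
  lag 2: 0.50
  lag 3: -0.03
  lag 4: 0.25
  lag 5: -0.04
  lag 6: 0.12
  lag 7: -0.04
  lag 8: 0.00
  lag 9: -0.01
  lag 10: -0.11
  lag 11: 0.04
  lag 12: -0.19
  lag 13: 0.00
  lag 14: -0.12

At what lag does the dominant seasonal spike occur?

2

The largest autocorrelation is r_2 = 0.50, with a weaker echo at lag 4 (0.25); the remaining lags stay at or below 0.12.
The dominant spike at lag 2 indicates a seasonal period of 2.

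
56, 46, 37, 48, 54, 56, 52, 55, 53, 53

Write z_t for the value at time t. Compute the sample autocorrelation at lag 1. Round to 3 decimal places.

0.363

Mean z̄ = (56 + 46 + 37 + 48 + 54 + 56 + 52 + 55 + 53 + 53)/10 = 51.0000
Numerator Σ_{t=1}^{9}(z_t−z̄)(z_{t+1}−z̄) = 114.0000
Denominator Σ(z_t−z̄)² = 314.0000
r_1 = 114.0000 / 314.0000 = 0.363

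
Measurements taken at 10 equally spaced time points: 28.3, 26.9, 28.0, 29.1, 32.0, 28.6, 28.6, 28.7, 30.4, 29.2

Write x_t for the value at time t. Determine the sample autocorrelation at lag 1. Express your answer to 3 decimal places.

Mean x̄ = (28.3 + 26.9 + 28.0 + 29.1 + 32.0 + 28.6 + 28.6 + 28.7 + 30.4 + 29.2)/10 = 28.9800
Numerator Σ_{t=1}^{9}(x_t−x̄)(x_{t+1}−x̄) = 2.7156
Denominator Σ(x_t−x̄)² = 17.3160
r_1 = 2.7156 / 17.3160 = 0.157

0.157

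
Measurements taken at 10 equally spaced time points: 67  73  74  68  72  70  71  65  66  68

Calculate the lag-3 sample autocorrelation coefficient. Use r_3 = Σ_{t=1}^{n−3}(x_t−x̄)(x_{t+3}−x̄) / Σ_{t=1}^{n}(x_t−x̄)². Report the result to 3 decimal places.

Mean x̄ = (67 + 73 + 74 + 68 + 72 + 70 + 71 + 65 + 66 + 68)/10 = 69.4000
Numerator Σ_{t=1}^{7}(x_t−x̄)(x_{t+3}−x̄) = -2.4800
Denominator Σ(x_t−x̄)² = 84.4000
r_3 = -2.4800 / 84.4000 = -0.029

-0.029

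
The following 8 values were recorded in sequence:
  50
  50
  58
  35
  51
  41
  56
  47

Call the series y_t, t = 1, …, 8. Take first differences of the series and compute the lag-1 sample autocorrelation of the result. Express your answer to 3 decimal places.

-0.793

First differences Δy: 0, 8, -23, 16, -10, 15, -9
Mean of differences = -0.4286
Numerator Σ(Δy_t−Δȳ)(Δy_{t+1}−Δȳ) = -994.6122
Denominator Σ(Δy_t−Δȳ)² = 1253.7143
r_1(Δy) = -994.6122 / 1253.7143 = -0.793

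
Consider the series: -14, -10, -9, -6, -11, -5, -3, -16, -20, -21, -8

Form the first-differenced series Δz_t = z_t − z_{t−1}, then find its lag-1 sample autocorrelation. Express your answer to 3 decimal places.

-0.006

First differences Δz: 4, 1, 3, -5, 6, 2, -13, -4, -1, 13
Mean of differences = 0.6000
Numerator Σ(Δz_t−Δz̄)(Δz_{t+1}−Δz̄) = -2.7600
Denominator Σ(Δz_t−Δz̄)² = 442.4000
r_1(Δz) = -2.7600 / 442.4000 = -0.006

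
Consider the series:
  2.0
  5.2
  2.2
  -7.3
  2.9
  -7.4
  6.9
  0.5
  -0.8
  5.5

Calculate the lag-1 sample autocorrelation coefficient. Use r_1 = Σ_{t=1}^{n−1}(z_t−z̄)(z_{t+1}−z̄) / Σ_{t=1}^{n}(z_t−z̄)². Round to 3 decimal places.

Mean z̄ = (2.0 + 5.2 + 2.2 − 7.3 + 2.9 − 7.4 + 6.9 + 0.5 − 0.8 + 5.5)/10 = 0.9700
Numerator Σ_{t=1}^{9}(z_t−z̄)(z_{t+1}−z̄) = -92.3349
Denominator Σ(z_t−z̄)² = 221.6810
r_1 = -92.3349 / 221.6810 = -0.417

-0.417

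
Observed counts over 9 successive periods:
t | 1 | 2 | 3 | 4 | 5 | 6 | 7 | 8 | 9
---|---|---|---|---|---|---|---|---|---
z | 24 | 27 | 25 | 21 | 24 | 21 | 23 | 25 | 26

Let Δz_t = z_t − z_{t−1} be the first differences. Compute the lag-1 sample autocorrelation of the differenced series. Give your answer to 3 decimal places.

First differences Δz: 3, -2, -4, 3, -3, 2, 2, 1
Mean of differences = 0.2500
Numerator Σ(Δz_t−Δz̄)(Δz_{t+1}−Δz̄) = -18.5625
Denominator Σ(Δz_t−Δz̄)² = 55.5000
r_1(Δz) = -18.5625 / 55.5000 = -0.334

-0.334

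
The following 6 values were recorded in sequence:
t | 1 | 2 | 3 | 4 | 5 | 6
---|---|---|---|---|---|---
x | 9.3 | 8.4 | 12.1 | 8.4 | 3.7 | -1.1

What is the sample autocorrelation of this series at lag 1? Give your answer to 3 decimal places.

Mean x̄ = (9.3 + 8.4 + 12.1 + 8.4 + 3.7 − 1.1)/6 = 6.8000
Deviations from mean: 2.5000, 1.6000, 5.3000, 1.6000, -3.1000, -7.9000
Σ(x_t−x̄)(x_{t+1}−x̄) = (4.0000) + (8.4800) + (8.4800) + (-4.9600) + (24.4900) = 40.4900
Denominator Σ(x_t−x̄)² = 111.4800
r_1 = 40.4900 / 111.4800 = 0.363

0.363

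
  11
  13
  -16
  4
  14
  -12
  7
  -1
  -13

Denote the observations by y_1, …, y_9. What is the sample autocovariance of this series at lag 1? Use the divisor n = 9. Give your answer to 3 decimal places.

Mean ȳ = (11 + 13 − 16 + 4 + 14 − 12 + 7 − 1 − 13)/9 = 0.7778
Σ_{t=1}^{8}(y_t−ȳ)(y_{t+1}−ȳ) = -326.6049
γ_1 = -326.6049 / 9 = -36.289

-36.289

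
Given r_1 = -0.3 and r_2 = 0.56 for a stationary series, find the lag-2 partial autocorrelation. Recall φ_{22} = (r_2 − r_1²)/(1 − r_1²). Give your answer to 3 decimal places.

0.516

φ_{22} = (r_2 − r_1²) / (1 − r_1²)
r_1² = (-0.3)² = 0.09
Numerator = 0.56 − 0.0900 = 0.4700; denominator = 1 − 0.0900 = 0.9100
φ_{22} = 0.4700 / 0.9100 = 0.516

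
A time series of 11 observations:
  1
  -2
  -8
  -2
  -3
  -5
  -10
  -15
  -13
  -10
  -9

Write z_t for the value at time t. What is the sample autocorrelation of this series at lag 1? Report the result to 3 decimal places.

Mean z̄ = (1 − 2 − 8 − 2 − 3 − 5 − 10 − 15 − 13 − 10 − 9)/11 = -6.9091
Numerator Σ_{t=1}^{10}(z_t−z̄)(z_{t+1}−z̄) = 148.4463
Denominator Σ(z_t−z̄)² = 256.9091
r_1 = 148.4463 / 256.9091 = 0.578

0.578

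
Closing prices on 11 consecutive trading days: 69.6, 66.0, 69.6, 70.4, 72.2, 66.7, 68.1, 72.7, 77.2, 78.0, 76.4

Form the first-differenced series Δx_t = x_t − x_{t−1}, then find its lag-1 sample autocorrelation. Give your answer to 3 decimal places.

-0.053

First differences Δx: -3.6, 3.6, 0.8, 1.8, -5.5, 1.4, 4.6, 4.5, 0.8, -1.6
Mean of differences = 0.6800
Numerator Σ(Δx_t−Δx̄)(Δx_{t+1}−Δx̄) = -5.4024
Denominator Σ(Δx_t−Δx̄)² = 101.9960
r_1(Δx) = -5.4024 / 101.9960 = -0.053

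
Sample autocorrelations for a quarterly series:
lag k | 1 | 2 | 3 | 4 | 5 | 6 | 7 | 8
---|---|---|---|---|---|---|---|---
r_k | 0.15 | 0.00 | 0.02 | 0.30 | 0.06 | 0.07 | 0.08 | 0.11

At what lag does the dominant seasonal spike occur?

4

The largest autocorrelation is r_4 = 0.30; the remaining lags stay at or below 0.15.
The dominant spike at lag 4 indicates a seasonal period of 4.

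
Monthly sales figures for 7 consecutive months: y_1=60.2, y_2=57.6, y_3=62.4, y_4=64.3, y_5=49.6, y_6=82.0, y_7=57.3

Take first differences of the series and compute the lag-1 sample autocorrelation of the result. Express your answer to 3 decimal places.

First differences Δy: -2.6, 4.8, 1.9, -14.7, 32.4, -24.7
Mean of differences = -0.4833
Numerator Σ(Δy_t−Δȳ)(Δy_{t+1}−Δȳ) = -1296.2903
Denominator Σ(Δy_t−Δȳ)² = 1907.9483
r_1(Δy) = -1296.2903 / 1907.9483 = -0.679

-0.679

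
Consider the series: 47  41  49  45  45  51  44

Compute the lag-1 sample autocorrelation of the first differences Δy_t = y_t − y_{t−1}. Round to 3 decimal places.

First differences Δy: -6, 8, -4, 0, 6, -7
Mean of differences = -0.5000
Numerator Σ(Δy_t−Δȳ)(Δy_{t+1}−Δȳ) = -117.2500
Denominator Σ(Δy_t−Δȳ)² = 199.5000
r_1(Δy) = -117.2500 / 199.5000 = -0.588

-0.588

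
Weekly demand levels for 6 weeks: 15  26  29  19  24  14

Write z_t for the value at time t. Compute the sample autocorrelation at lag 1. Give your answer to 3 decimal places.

-0.189

Mean z̄ = (15 + 26 + 29 + 19 + 24 + 14)/6 = 21.1667
Σ(z_t−z̄)(z_{t+1}−z̄) = (-29.8056) + (37.8611) + (-16.9722) + (-6.1389) + (-20.3056) = -35.3611
Denominator Σ(z_t−z̄)² = 186.8333
r_1 = -35.3611 / 186.8333 = -0.189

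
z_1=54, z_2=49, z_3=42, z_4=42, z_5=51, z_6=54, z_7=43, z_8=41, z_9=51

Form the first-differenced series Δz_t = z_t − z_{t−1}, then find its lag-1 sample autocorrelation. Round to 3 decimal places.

First differences Δz: -5, -7, 0, 9, 3, -11, -2, 10
Mean of differences = -0.3750
Numerator Σ(Δz_t−Δz̄)(Δz_{t+1}−Δz̄) = 27.8594
Denominator Σ(Δz_t−Δz̄)² = 387.8750
r_1(Δz) = 27.8594 / 387.8750 = 0.072

0.072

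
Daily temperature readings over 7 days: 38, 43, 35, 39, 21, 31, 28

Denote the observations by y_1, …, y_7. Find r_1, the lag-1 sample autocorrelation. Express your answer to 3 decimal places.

0.123

Mean ȳ = (38 + 43 + 35 + 39 + 21 + 31 + 28)/7 = 33.5714
Σ(y_t−ȳ)(y_{t+1}−ȳ) = (41.7551) + (13.4694) + (7.7551) + (-68.2449) + (32.3265) + (14.3265) = 41.3878
Denominator Σ(y_t−ȳ)² = 335.7143
r_1 = 41.3878 / 335.7143 = 0.123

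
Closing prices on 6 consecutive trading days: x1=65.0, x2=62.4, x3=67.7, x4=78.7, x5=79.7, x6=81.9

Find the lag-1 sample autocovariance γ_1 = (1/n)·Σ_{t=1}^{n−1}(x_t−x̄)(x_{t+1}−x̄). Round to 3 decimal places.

34.481

Mean x̄ = (65.0 + 62.4 + 67.7 + 78.7 + 79.7 + 81.9)/6 = 72.5667
Deviations: -7.5667, -10.1667, -4.8667, 6.1333, 7.1333, 9.3333
Σ_{t=1}^{5}(x_t−x̄)(x_{t+1}−x̄) = 206.8856
γ_1 = 206.8856 / 6 = 34.481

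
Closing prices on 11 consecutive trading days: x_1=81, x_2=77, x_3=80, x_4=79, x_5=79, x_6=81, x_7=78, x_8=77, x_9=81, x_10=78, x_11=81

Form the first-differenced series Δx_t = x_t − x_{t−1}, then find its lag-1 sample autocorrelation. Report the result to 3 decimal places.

-0.581

First differences Δx: -4, 3, -1, 0, 2, -3, -1, 4, -3, 3
Mean of differences = 0.0000
Numerator Σ(Δx_t−Δx̄)(Δx_{t+1}−Δx̄) = -43.0000
Denominator Σ(Δx_t−Δx̄)² = 74.0000
r_1(Δx) = -43.0000 / 74.0000 = -0.581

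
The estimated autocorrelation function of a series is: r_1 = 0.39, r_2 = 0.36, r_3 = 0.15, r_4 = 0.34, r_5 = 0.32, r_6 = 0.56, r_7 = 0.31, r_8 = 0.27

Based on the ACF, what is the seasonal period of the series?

6

The largest autocorrelation is r_6 = 0.56; the remaining lags stay at or below 0.39. The elevated value at lag 1 (0.39), dropping to 0.36 at lag 2, reflects decaying short-term dependence rather than seasonality.
The dominant spike at lag 6 indicates a seasonal period of 6.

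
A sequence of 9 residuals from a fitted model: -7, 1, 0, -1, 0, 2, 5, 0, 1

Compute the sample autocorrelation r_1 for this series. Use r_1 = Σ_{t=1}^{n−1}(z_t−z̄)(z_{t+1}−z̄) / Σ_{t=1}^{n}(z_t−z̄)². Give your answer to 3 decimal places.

Mean z̄ = (-7 + 1 + 0 − 1 + 0 + 2 + 5 + 0 + 1)/9 = 0.1111
Numerator Σ_{t=1}^{8}(z_t−z̄)(z_{t+1}−z̄) = 2.2099
Denominator Σ(z_t−z̄)² = 80.8889
r_1 = 2.2099 / 80.8889 = 0.027

0.027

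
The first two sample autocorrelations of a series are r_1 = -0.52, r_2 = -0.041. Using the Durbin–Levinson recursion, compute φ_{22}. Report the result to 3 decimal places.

φ_{22} = (r_2 − r_1²) / (1 − r_1²)
r_1² = (-0.52)² = 0.2704
Numerator = -0.041 − 0.2704 = -0.3114; denominator = 1 − 0.2704 = 0.7296
φ_{22} = -0.3114 / 0.7296 = -0.427

-0.427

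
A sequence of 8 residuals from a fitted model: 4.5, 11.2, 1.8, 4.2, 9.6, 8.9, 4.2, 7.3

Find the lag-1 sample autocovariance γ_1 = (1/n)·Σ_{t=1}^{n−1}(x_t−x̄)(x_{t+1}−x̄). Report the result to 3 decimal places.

Mean x̄ = (4.5 + 11.2 + 1.8 + 4.2 + 9.6 + 8.9 + 4.2 + 7.3)/8 = 6.4625
Deviations: -1.9625, 4.7375, -4.6625, -2.2625, 3.1375, 2.4375, -2.2625, 0.8375
Σ_{t=1}^{7}(x_t−x̄)(x_{t+1}−x̄) = -27.6977
γ_1 = -27.6977 / 8 = -3.462

-3.462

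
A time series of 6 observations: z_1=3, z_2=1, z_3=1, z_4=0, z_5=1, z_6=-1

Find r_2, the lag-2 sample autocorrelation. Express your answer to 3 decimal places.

0.201

Mean z̄ = (3 + 1 + 1 + 0 + 1 − 1)/6 = 0.8333
Deviations from mean: 2.1667, 0.1667, 0.1667, -0.8333, 0.1667, -1.8333
Σ(z_t−z̄)(z_{t+2}−z̄) = (0.3611) + (-0.1389) + (0.0278) + (1.5278) = 1.7778
Denominator Σ(z_t−z̄)² = 8.8333
r_2 = 1.7778 / 8.8333 = 0.201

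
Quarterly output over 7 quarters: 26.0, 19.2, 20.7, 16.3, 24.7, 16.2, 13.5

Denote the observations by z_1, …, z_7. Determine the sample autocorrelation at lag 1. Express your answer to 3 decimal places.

Mean z̄ = (26.0 + 19.2 + 20.7 + 16.3 + 24.7 + 16.2 + 13.5)/7 = 19.5143
Deviations from mean: 6.4857, -0.3143, 1.1857, -3.2143, 5.1857, -3.3143, -6.0143
Σ(z_t−z̄)(z_{t+1}−z̄) = (-2.0384) + (-0.3727) + (-3.8112) + (-16.6684) + (-17.1869) + (19.9331) = -20.1445
Denominator Σ(z_t−z̄)² = 127.9486
r_1 = -20.1445 / 127.9486 = -0.157

-0.157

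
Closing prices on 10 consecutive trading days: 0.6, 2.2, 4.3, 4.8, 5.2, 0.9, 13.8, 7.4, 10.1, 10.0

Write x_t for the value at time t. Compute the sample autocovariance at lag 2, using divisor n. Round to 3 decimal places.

Mean x̄ = (0.6 + 2.2 + 4.3 + 4.8 + 5.2 + 0.9 + 13.8 + 7.4 + 10.1 + 10.0)/10 = 5.9300
Σ_{t=1}^{8}(x_t−x̄)(x_{t+2}−x̄) = 45.4382
γ_2 = 45.4382 / 10 = 4.544

4.544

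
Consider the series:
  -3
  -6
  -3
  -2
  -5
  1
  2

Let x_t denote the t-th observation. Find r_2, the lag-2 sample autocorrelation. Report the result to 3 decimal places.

-0.181

Mean x̄ = (-3 − 6 − 3 − 2 − 5 + 1 + 2)/7 = -2.2857
Σ(x_t−x̄)(x_{t+2}−x̄) = (0.5102) + (-1.0612) + (1.9388) + (0.9388) + (-11.6327) = -9.3061
Denominator Σ(x_t−x̄)² = 51.4286
r_2 = -9.3061 / 51.4286 = -0.181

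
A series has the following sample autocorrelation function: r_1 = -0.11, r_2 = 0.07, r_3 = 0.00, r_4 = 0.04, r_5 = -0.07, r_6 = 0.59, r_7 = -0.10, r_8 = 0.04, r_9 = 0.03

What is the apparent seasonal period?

6

The largest autocorrelation is r_6 = 0.59; the remaining lags stay at or below 0.07.
The dominant spike at lag 6 indicates a seasonal period of 6.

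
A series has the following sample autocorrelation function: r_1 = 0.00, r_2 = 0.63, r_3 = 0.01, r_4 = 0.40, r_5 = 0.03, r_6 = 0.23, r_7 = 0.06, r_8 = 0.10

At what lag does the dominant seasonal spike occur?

The largest autocorrelation is r_2 = 0.63, with weaker echoes at lags 4 (0.40) and 6 (0.23); the remaining lags stay at or below 0.10.
The dominant spike at lag 2 indicates a seasonal period of 2.

2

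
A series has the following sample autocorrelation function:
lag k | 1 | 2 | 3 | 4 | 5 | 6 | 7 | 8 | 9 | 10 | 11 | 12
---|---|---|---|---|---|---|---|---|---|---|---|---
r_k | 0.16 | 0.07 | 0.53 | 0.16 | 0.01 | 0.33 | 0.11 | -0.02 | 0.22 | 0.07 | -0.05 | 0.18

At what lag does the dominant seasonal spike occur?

3

The largest autocorrelation is r_3 = 0.53, with weaker echoes at lags 6 (0.33), 9 (0.22) and 12 (0.18); the remaining lags stay at or below 0.16.
The dominant spike at lag 3 indicates a seasonal period of 3.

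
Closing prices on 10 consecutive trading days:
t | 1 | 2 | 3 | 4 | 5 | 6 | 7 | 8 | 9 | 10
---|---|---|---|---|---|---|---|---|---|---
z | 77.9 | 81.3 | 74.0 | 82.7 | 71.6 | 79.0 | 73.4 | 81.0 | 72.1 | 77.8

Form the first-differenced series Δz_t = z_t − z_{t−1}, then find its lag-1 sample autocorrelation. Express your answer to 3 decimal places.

First differences Δz: 3.4, -7.3, 8.7, -11.1, 7.4, -5.6, 7.6, -8.9, 5.7
Mean of differences = -0.0111
Numerator Σ(Δz_t−Δz̄)(Δz_{t+1}−Δz̄) = -469.5123
Denominator Σ(Δz_t−Δz̄)² = 519.3289
r_1(Δz) = -469.5123 / 519.3289 = -0.904

-0.904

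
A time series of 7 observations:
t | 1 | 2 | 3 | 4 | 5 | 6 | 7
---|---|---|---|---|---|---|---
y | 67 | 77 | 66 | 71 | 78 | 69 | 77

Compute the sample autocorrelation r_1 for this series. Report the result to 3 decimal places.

Mean ȳ = (67 + 77 + 66 + 71 + 78 + 69 + 77)/7 = 72.1429
Deviations from mean: -5.1429, 4.8571, -6.1429, -1.1429, 5.8571, -3.1429, 4.8571
Σ(y_t−ȳ)(y_{t+1}−ȳ) = (-24.9796) + (-29.8367) + (7.0204) + (-6.6939) + (-18.4082) + (-15.2653) = -88.1633
Denominator Σ(y_t−ȳ)² = 156.8571
r_1 = -88.1633 / 156.8571 = -0.562

-0.562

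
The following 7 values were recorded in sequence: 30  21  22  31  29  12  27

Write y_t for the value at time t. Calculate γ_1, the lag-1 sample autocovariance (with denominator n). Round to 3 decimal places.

Mean ȳ = (30 + 21 + 22 + 31 + 29 + 12 + 27)/7 = 24.5714
Deviations: 5.4286, -3.5714, -2.5714, 6.4286, 4.4286, -12.5714, 2.4286
Σ_{t=1}^{6}(y_t−ȳ)(y_{t+1}−ȳ) = -84.4694
γ_1 = -84.4694 / 7 = -12.067

-12.067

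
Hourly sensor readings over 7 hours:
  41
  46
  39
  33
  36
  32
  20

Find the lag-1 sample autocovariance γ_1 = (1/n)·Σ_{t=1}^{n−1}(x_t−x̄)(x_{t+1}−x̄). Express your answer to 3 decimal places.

19.825

Mean x̄ = (41 + 46 + 39 + 33 + 36 + 32 + 20)/7 = 35.2857
Deviations: 5.7143, 10.7143, 3.7143, -2.2857, 0.7143, -3.2857, -15.2857
Σ_{t=1}^{6}(x_t−x̄)(x_{t+1}−x̄) = 138.7755
γ_1 = 138.7755 / 7 = 19.825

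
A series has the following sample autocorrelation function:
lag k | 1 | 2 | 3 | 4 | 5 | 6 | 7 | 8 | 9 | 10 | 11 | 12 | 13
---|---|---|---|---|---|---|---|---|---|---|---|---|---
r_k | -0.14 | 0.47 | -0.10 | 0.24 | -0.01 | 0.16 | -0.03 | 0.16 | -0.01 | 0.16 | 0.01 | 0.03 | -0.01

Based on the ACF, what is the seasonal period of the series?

2

The largest autocorrelation is r_2 = 0.47, with weaker echoes at lags 4 (0.24), 6 (0.16), 8 (0.16) and 10 (0.16); the remaining lags stay at or below 0.03.
The dominant spike at lag 2 indicates a seasonal period of 2.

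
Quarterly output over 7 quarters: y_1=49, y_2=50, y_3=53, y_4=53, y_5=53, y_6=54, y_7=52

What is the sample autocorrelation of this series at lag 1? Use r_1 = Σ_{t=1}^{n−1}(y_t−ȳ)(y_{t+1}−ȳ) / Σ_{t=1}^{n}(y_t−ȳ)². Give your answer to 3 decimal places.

Mean ȳ = (49 + 50 + 53 + 53 + 53 + 54 + 52)/7 = 52.0000
Numerator Σ_{t=1}^{6}(y_t−ȳ)(y_{t+1}−ȳ) = 8.0000
Denominator Σ(y_t−ȳ)² = 20.0000
r_1 = 8.0000 / 20.0000 = 0.400

0.400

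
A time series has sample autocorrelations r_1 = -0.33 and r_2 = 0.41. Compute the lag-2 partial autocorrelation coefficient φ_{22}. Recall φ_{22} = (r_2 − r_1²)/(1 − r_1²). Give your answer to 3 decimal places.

0.338

φ_{22} = (r_2 − r_1²) / (1 − r_1²)
r_1² = (-0.33)² = 0.1089
Numerator = 0.41 − 0.1089 = 0.3011; denominator = 1 − 0.1089 = 0.8911
φ_{22} = 0.3011 / 0.8911 = 0.338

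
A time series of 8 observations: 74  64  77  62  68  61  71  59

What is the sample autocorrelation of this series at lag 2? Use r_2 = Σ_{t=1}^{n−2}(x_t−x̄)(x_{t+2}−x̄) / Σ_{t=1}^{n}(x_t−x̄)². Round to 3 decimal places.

Mean x̄ = (74 + 64 + 77 + 62 + 68 + 61 + 71 + 59)/8 = 67.0000
Σ(x_t−x̄)(x_{t+2}−x̄) = (70.0000) + (15.0000) + (10.0000) + (30.0000) + (4.0000) + (48.0000) = 177.0000
Denominator Σ(x_t−x̄)² = 300.0000
r_2 = 177.0000 / 300.0000 = 0.590

0.590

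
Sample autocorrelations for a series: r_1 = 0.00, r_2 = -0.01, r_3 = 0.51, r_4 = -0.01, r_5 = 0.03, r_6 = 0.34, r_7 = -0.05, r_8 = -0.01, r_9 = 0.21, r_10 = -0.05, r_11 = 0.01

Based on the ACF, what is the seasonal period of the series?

The largest autocorrelation is r_3 = 0.51, with weaker echoes at lags 6 (0.34) and 9 (0.21); the remaining lags stay at or below 0.03.
The dominant spike at lag 3 indicates a seasonal period of 3.

3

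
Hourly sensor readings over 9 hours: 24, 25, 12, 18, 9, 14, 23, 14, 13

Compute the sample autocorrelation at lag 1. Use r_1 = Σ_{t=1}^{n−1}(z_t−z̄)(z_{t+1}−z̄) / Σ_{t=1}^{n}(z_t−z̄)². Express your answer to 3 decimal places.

Mean z̄ = (24 + 25 + 12 + 18 + 9 + 14 + 23 + 14 + 13)/9 = 16.8889
Numerator Σ_{t=1}^{8}(z_t−z̄)(z_{t+1}−z̄) = 2.5432
Denominator Σ(z_t−z̄)² = 272.8889
r_1 = 2.5432 / 272.8889 = 0.009

0.009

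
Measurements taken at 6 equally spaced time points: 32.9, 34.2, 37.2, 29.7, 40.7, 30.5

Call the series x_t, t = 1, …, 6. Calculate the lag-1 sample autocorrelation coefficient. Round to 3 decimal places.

-0.769

Mean x̄ = (32.9 + 34.2 + 37.2 + 29.7 + 40.7 + 30.5)/6 = 34.2000
Deviations from mean: -1.3000, 0.0000, 3.0000, -4.5000, 6.5000, -3.7000
Numerator Σ_{t=1}^{5}(x_t−x̄)(x_{t+1}−x̄) = -66.8000
Denominator Σ(x_t−x̄)² = 86.8800
r_1 = -66.8000 / 86.8800 = -0.769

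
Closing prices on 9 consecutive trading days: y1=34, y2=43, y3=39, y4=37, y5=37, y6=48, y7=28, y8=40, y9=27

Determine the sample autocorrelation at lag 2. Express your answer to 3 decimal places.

Mean ȳ = (34 + 43 + 39 + 37 + 37 + 48 + 28 + 40 + 27)/9 = 37.0000
Σ(y_t−ȳ)(y_{t+2}−ȳ) = (-6.0000) + (0.0000) + (0.0000) + (0.0000) + (0.0000) + (33.0000) + (90.0000) = 117.0000
Denominator Σ(y_t−ȳ)² = 360.0000
r_2 = 117.0000 / 360.0000 = 0.325

0.325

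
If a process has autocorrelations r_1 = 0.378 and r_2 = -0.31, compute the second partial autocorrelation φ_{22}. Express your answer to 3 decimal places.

φ_{22} = (r_2 − r_1²) / (1 − r_1²)
r_1² = (0.378)² = 0.142884
Numerator = -0.31 − 0.1429 = -0.4529; denominator = 1 − 0.1429 = 0.8571
φ_{22} = -0.4529 / 0.8571 = -0.528

-0.528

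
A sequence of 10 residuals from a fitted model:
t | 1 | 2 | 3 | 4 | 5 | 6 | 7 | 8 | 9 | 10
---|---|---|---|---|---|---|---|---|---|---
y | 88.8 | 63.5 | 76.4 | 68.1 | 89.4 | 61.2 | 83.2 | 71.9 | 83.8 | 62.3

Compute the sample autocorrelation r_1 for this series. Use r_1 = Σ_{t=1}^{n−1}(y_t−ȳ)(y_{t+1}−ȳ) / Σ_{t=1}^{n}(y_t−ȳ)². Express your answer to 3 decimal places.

-0.701

Mean ȳ = (88.8 + 63.5 + 76.4 + 68.1 + 89.4 + 61.2 + 83.2 + 71.9 + 83.8 + 62.3)/10 = 74.8600
Numerator Σ_{t=1}^{9}(y_t−ȳ)(y_{t+1}−ȳ) = -760.5296
Denominator Σ(y_t−ȳ)² = 1085.4440
r_1 = -760.5296 / 1085.4440 = -0.701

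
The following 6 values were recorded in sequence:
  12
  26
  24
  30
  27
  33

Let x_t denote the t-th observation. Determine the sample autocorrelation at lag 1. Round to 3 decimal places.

0.017

Mean x̄ = (12 + 26 + 24 + 30 + 27 + 33)/6 = 25.3333
Deviations from mean: -13.3333, 0.6667, -1.3333, 4.6667, 1.6667, 7.6667
Σ(x_t−x̄)(x_{t+1}−x̄) = (-8.8889) + (-0.8889) + (-6.2222) + (7.7778) + (12.7778) = 4.5556
Denominator Σ(x_t−x̄)² = 263.3333
r_1 = 4.5556 / 263.3333 = 0.017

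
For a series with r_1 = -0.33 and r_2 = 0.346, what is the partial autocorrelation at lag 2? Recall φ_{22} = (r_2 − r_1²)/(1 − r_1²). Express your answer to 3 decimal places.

φ_{22} = (r_2 − r_1²) / (1 − r_1²)
r_1² = (-0.33)² = 0.1089
Numerator = 0.346 − 0.1089 = 0.2371; denominator = 1 − 0.1089 = 0.8911
φ_{22} = 0.2371 / 0.8911 = 0.266

0.266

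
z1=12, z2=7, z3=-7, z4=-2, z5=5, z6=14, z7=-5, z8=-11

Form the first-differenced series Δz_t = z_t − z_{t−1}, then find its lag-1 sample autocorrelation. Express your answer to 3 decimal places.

-0.013

First differences Δz: -5, -14, 5, 7, 9, -19, -6
Mean of differences = -3.2857
Numerator Σ(Δz_t−Δz̄)(Δz_{t+1}−Δz̄) = -9.2245
Denominator Σ(Δz_t−Δz̄)² = 697.4286
r_1(Δz) = -9.2245 / 697.4286 = -0.013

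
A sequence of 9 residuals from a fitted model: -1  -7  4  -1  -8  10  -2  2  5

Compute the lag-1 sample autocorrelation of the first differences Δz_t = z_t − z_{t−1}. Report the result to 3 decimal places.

First differences Δz: -6, 11, -5, -7, 18, -12, 4, 3
Mean of differences = 0.7500
Numerator Σ(Δz_t−Δz̄)(Δz_{t+1}−Δz̄) = -471.3125
Denominator Σ(Δz_t−Δz̄)² = 719.5000
r_1(Δz) = -471.3125 / 719.5000 = -0.655

-0.655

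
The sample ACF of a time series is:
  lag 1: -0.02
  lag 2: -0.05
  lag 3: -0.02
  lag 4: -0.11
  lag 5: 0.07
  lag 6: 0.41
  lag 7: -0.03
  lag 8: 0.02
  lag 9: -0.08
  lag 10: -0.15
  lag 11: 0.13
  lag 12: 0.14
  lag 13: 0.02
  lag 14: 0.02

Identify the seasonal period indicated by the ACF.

6

The largest autocorrelation is r_6 = 0.41; the remaining lags stay at or below 0.14.
The dominant spike at lag 6 indicates a seasonal period of 6.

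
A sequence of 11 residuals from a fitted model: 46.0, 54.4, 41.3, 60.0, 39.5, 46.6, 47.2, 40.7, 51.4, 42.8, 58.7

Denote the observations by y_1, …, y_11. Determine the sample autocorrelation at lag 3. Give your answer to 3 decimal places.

-0.184

Mean ȳ = (46.0 + 54.4 + 41.3 + 60.0 + 39.5 + 46.6 + 47.2 + 40.7 + 51.4 + 42.8 + 58.7)/11 = 48.0545
Numerator Σ_{t=1}^{8}(y_t−ȳ)(y_{t+3}−ȳ) = -94.9617
Denominator Σ(y_t−ȳ)² = 515.0473
r_3 = -94.9617 / 515.0473 = -0.184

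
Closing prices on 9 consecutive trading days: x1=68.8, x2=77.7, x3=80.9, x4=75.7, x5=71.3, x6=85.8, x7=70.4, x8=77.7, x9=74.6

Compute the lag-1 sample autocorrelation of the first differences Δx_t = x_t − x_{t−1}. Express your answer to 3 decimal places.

-0.604

First differences Δx: 8.9, 3.2, -5.2, -4.4, 14.5, -15.4, 7.3, -3.1
Mean of differences = 0.7250
Numerator Σ(Δx_t−Δx̄)(Δx_{t+1}−Δx̄) = -387.9556
Denominator Σ(Δx_t−Δx̄)² = 641.9550
r_1(Δx) = -387.9556 / 641.9550 = -0.604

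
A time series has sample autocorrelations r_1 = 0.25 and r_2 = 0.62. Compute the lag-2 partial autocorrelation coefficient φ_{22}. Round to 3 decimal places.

φ_{22} = (r_2 − r_1²) / (1 − r_1²)
r_1² = (0.25)² = 0.0625
Numerator = 0.62 − 0.0625 = 0.5575; denominator = 1 − 0.0625 = 0.9375
φ_{22} = 0.5575 / 0.9375 = 0.595

0.595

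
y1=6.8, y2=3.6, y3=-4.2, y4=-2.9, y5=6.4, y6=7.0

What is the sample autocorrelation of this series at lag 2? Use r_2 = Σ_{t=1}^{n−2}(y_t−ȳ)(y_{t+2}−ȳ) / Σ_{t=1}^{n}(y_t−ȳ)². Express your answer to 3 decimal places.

-0.636

Mean ȳ = (6.8 + 3.6 − 4.2 − 2.9 + 6.4 + 7.0)/6 = 2.7833
Numerator Σ_{t=1}^{4}(y_t−ȳ)(y_{t+2}−ȳ) = -81.9122
Denominator Σ(y_t−ȳ)² = 128.7283
r_2 = -81.9122 / 128.7283 = -0.636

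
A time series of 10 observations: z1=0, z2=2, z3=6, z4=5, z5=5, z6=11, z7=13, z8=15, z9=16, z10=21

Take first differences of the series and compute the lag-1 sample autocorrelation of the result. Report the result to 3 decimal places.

First differences Δz: 2, 4, -1, 0, 6, 2, 2, 1, 5
Mean of differences = 2.3333
Numerator Σ(Δz_t−Δz̄)(Δz_{t+1}−Δz̄) = -11.1111
Denominator Σ(Δz_t−Δz̄)² = 42.0000
r_1(Δz) = -11.1111 / 42.0000 = -0.265

-0.265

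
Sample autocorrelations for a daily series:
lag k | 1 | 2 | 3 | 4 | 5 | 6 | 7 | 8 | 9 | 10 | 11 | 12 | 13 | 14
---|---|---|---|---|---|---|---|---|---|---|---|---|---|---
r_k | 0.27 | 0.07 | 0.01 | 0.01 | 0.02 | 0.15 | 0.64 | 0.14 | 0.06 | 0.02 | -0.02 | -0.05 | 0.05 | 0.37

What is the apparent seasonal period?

7

The largest autocorrelation is r_7 = 0.64, with a weaker echo at lag 14 (0.37); the remaining lags stay at or below 0.27. The elevated value at lag 1 (0.27), dropping to 0.07 at lag 2, reflects decaying short-term dependence rather than seasonality.
The dominant spike at lag 7 indicates a seasonal period of 7.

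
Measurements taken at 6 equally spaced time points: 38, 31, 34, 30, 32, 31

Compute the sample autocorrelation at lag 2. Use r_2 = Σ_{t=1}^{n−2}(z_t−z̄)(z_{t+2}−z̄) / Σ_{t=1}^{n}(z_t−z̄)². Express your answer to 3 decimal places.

0.349

Mean z̄ = (38 + 31 + 34 + 30 + 32 + 31)/6 = 32.6667
Deviations from mean: 5.3333, -1.6667, 1.3333, -2.6667, -0.6667, -1.6667
Numerator Σ_{t=1}^{4}(z_t−z̄)(z_{t+2}−z̄) = 15.1111
Denominator Σ(z_t−z̄)² = 43.3333
r_2 = 15.1111 / 43.3333 = 0.349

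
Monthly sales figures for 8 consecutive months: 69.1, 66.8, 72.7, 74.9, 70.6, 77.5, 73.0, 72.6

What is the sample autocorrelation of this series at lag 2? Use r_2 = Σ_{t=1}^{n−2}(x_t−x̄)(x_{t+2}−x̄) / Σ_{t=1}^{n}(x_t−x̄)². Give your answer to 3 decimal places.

-0.019

Mean x̄ = (69.1 + 66.8 + 72.7 + 74.9 + 70.6 + 77.5 + 73.0 + 72.6)/8 = 72.1500
Deviations from mean: -3.0500, -5.3500, 0.5500, 2.7500, -1.5500, 5.3500, 0.8500, 0.4500
Σ(x_t−x̄)(x_{t+2}−x̄) = (-1.6775) + (-14.7125) + (-0.8525) + (14.7125) + (-1.3175) + (2.4075) = -1.4400
Denominator Σ(x_t−x̄)² = 77.7400
r_2 = -1.4400 / 77.7400 = -0.019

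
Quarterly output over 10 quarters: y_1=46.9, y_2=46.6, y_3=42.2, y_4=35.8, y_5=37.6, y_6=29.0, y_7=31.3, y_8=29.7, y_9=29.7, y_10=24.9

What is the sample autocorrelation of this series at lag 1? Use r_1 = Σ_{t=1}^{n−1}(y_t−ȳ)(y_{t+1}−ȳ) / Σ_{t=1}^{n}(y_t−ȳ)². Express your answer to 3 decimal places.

0.621

Mean ȳ = (46.9 + 46.6 + 42.2 + 35.8 + 37.6 + 29.0 + 31.3 + 29.7 + 29.7 + 24.9)/10 = 35.3700
Numerator Σ_{t=1}^{9}(y_t−ȳ)(y_{t+1}−ȳ) = 336.3901
Denominator Σ(y_t−ȳ)² = 541.9210
r_1 = 336.3901 / 541.9210 = 0.621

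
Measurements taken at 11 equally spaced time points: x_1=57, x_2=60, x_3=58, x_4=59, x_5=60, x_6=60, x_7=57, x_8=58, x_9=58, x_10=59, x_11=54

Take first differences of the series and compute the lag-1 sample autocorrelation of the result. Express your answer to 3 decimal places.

First differences Δx: 3, -2, 1, 1, 0, -3, 1, 0, 1, -5
Mean of differences = -0.3000
Numerator Σ(Δx_t−Δx̄)(Δx_{t+1}−Δx̄) = -15.3900
Denominator Σ(Δx_t−Δx̄)² = 50.1000
r_1(Δx) = -15.3900 / 50.1000 = -0.307

-0.307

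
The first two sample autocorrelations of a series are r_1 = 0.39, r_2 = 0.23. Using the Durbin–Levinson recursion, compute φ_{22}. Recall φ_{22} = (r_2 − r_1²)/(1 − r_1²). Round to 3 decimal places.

φ_{22} = (r_2 − r_1²) / (1 − r_1²)
r_1² = (0.39)² = 0.1521
Numerator = 0.23 − 0.1521 = 0.0779; denominator = 1 − 0.1521 = 0.8479
φ_{22} = 0.0779 / 0.8479 = 0.092

0.092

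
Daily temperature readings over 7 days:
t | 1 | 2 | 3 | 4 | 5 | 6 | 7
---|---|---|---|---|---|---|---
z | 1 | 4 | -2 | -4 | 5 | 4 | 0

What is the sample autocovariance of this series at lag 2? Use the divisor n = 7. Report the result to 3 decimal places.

-6.496

Mean z̄ = (1 + 4 − 2 − 4 + 5 + 4 + 0)/7 = 1.1429
Σ_{t=1}^{5}(z_t−z̄)(z_{t+2}−z̄) = -45.4694
γ_2 = -45.4694 / 7 = -6.496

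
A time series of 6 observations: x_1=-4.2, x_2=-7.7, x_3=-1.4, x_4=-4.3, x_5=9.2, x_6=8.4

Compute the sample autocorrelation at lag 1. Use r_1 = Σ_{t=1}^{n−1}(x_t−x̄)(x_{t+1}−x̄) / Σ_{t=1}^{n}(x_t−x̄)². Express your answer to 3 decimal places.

0.344

Mean x̄ = (-4.2 − 7.7 − 1.4 − 4.3 + 9.2 + 8.4)/6 = 0.0000
Deviations from mean: -4.2000, -7.7000, -1.4000, -4.3000, 9.2000, 8.4000
Σ(x_t−x̄)(x_{t+1}−x̄) = (32.3400) + (10.7800) + (6.0200) + (-39.5600) + (77.2800) = 86.8600
Denominator Σ(x_t−x̄)² = 252.5800
r_1 = 86.8600 / 252.5800 = 0.344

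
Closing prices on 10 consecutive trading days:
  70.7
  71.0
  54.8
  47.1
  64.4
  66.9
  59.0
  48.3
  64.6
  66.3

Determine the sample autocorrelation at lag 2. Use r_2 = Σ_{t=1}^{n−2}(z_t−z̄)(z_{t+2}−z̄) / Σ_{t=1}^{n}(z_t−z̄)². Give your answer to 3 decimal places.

Mean z̄ = (70.7 + 71.0 + 54.8 + 47.1 + 64.4 + 66.9 + 59.0 + 48.3 + 64.6 + 66.3)/10 = 61.3100
Numerator Σ_{t=1}^{8}(z_t−z̄)(z_{t+2}−z̄) = -450.7572
Denominator Σ(z_t−z̄)² = 677.4890
r_2 = -450.7572 / 677.4890 = -0.665

-0.665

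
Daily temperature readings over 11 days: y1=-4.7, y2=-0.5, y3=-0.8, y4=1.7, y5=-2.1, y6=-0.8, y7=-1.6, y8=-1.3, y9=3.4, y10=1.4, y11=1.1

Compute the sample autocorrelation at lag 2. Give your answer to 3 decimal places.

0.067

Mean ȳ = (-4.7 − 0.5 − 0.8 + 1.7 − 2.1 − 0.8 − 1.6 − 1.3 + 3.4 + 1.4 + 1.1)/11 = -0.3818
Numerator Σ_{t=1}^{9}(y_t−ȳ)(y_{t+2}−ȳ) = 3.2457
Denominator Σ(y_t−ȳ)² = 48.2964
r_2 = 3.2457 / 48.2964 = 0.067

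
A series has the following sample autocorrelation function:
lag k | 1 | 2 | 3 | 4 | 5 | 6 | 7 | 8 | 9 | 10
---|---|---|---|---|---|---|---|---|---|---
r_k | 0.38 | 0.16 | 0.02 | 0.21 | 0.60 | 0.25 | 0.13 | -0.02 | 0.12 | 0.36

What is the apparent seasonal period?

5

The largest autocorrelation is r_5 = 0.60; the remaining lags stay at or below 0.38. The elevated value at lag 1 (0.38), dropping to 0.16 at lag 2, reflects decaying short-term dependence rather than seasonality.
The dominant spike at lag 5 indicates a seasonal period of 5.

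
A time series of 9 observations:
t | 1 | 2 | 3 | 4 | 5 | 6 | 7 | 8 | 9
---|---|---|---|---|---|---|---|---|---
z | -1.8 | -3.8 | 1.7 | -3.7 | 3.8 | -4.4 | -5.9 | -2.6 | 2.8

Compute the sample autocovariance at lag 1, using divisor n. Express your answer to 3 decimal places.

-3.119

Mean z̄ = (-1.8 − 3.8 + 1.7 − 3.7 + 3.8 − 4.4 − 5.9 − 2.6 + 2.8)/9 = -1.5444
Σ_{t=1}^{8}(z_t−z̄)(z_{t+1}−z̄) = -28.0675
γ_1 = -28.0675 / 9 = -3.119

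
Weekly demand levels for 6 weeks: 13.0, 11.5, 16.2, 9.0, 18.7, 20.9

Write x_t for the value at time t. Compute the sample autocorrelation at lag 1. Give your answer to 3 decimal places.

-0.052

Mean x̄ = (13.0 + 11.5 + 16.2 + 9.0 + 18.7 + 20.9)/6 = 14.8833
Deviations from mean: -1.8833, -3.3833, 1.3167, -5.8833, 3.8167, 6.0167
Numerator Σ_{t=1}^{5}(x_t−x̄)(x_{t+1}−x̄) = -5.3203
Denominator Σ(x_t−x̄)² = 102.1083
r_1 = -5.3203 / 102.1083 = -0.052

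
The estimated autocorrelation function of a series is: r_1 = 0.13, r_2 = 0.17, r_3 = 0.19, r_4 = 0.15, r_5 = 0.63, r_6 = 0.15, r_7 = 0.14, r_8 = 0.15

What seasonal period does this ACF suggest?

5

The largest autocorrelation is r_5 = 0.63; the remaining lags stay at or below 0.19.
The dominant spike at lag 5 indicates a seasonal period of 5.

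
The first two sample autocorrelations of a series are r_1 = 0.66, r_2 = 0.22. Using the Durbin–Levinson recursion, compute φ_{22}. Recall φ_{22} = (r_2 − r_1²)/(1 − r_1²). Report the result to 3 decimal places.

-0.382

φ_{22} = (r_2 − r_1²) / (1 − r_1²)
r_1² = (0.66)² = 0.4356
Numerator = 0.22 − 0.4356 = -0.2156; denominator = 1 − 0.4356 = 0.5644
φ_{22} = -0.2156 / 0.5644 = -0.382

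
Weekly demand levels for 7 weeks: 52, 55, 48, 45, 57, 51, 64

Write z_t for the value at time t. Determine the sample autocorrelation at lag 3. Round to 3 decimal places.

Mean z̄ = (52 + 55 + 48 + 45 + 57 + 51 + 64)/7 = 53.1429
Σ(z_t−z̄)(z_{t+3}−z̄) = (9.3061) + (7.1633) + (11.0204) + (-88.4082) = -60.9184
Denominator Σ(z_t−z̄)² = 234.8571
r_3 = -60.9184 / 234.8571 = -0.259

-0.259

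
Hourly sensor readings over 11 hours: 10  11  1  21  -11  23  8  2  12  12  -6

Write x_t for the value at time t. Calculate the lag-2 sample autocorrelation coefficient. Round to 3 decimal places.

0.169

Mean x̄ = (10 + 11 + 1 + 21 − 11 + 23 + 8 + 2 + 12 + 12 − 6)/11 = 7.5455
Numerator Σ_{t=1}^{9}(x_t−x̄)(x_{t+2}−x̄) = 182.5868
Denominator Σ(x_t−x̄)² = 1078.7273
r_2 = 182.5868 / 1078.7273 = 0.169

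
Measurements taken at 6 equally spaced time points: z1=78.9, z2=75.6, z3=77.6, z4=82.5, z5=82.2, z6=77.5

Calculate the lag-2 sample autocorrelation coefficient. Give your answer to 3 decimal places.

Mean z̄ = (78.9 + 75.6 + 77.6 + 82.5 + 82.2 + 77.5)/6 = 79.0500
Σ(z_t−z̄)(z_{t+2}−z̄) = (0.2175) + (-11.9025) + (-4.5675) + (-5.3475) = -21.6000
Denominator Σ(z_t−z̄)² = 38.2550
r_2 = -21.6000 / 38.2550 = -0.565

-0.565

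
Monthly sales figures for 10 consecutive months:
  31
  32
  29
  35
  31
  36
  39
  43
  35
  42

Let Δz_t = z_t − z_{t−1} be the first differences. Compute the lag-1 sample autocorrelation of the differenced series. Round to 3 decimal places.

-0.620

First differences Δz: 1, -3, 6, -4, 5, 3, 4, -8, 7
Mean of differences = 1.2222
Numerator Σ(Δz_t−Δz̄)(Δz_{t+1}−Δz̄) = -131.1605
Denominator Σ(Δz_t−Δz̄)² = 211.5556
r_1(Δz) = -131.1605 / 211.5556 = -0.620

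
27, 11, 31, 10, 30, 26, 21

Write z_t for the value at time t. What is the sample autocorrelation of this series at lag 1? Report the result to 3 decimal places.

Mean z̄ = (27 + 11 + 31 + 10 + 30 + 26 + 21)/7 = 22.2857
Deviations from mean: 4.7143, -11.2857, 8.7143, -12.2857, 7.7143, 3.7143, -1.2857
Numerator Σ_{t=1}^{6}(z_t−z̄)(z_{t+1}−z̄) = -329.5102
Denominator Σ(z_t−z̄)² = 451.4286
r_1 = -329.5102 / 451.4286 = -0.730

-0.730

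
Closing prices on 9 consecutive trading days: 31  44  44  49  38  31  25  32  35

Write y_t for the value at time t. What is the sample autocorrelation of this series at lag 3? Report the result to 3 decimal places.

Mean ȳ = (31 + 44 + 44 + 49 + 38 + 31 + 25 + 32 + 35)/9 = 36.5556
Numerator Σ_{t=1}^{6}(y_t−ȳ)(y_{t+3}−ȳ) = -241.4815
Denominator Σ(y_t−ȳ)² = 486.2222
r_3 = -241.4815 / 486.2222 = -0.497

-0.497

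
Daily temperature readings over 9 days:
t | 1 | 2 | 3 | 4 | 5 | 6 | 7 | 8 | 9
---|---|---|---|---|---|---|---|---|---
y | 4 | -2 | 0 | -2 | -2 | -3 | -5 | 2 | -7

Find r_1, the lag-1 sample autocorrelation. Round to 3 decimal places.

Mean ȳ = (4 − 2 + 0 − 2 − 2 − 3 − 5 + 2 − 7)/9 = -1.6667
Numerator Σ_{t=1}^{8}(y_t−ȳ)(y_{t+1}−ȳ) = -29.7778
Denominator Σ(y_t−ȳ)² = 90.0000
r_1 = -29.7778 / 90.0000 = -0.331

-0.331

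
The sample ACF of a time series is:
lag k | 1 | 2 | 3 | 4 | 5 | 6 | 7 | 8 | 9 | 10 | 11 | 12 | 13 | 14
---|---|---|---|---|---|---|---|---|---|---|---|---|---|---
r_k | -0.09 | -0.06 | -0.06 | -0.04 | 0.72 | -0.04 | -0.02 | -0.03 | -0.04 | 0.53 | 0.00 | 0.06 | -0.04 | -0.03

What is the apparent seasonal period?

The largest autocorrelation is r_5 = 0.72, with a weaker echo at lag 10 (0.53); the remaining lags stay at or below 0.06.
The dominant spike at lag 5 indicates a seasonal period of 5.

5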